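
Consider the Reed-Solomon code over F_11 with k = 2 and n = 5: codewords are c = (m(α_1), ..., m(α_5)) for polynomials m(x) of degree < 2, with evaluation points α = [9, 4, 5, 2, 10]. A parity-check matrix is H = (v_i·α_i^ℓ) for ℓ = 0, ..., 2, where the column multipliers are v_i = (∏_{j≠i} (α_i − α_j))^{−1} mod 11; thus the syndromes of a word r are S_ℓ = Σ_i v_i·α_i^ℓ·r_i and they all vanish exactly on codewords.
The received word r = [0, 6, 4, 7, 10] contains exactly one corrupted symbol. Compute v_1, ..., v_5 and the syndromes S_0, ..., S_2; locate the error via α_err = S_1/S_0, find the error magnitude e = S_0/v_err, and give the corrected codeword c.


S = (2, 8, 10), error at position 2, error magnitude e = 1, c = [0, 5, 4, 7, 10].

Step 1: column multipliers v_i = (∏_{j≠i}(α_i − α_j))^{−1} mod 11.
  i = 1 (α = 9): (9−4)(9−5)(9−2)(9−10) = 5·4·7·(−1) = −140 ≡ 3, so v_1 = 3^{−1} = 4 (mod 11).
  i = 2 (α = 4): (4−9)(4−5)(4−2)(4−10) = (−5)·(−1)·2·(−6) = −60 ≡ 6, so v_2 = 6^{−1} = 2 (mod 11).
  i = 3 (α = 5): (5−9)(5−4)(5−2)(5−10) = (−4)·1·3·(−5) = 60 ≡ 5, so v_3 = 5^{−1} = 9 (mod 11).
  i = 4 (α = 2): (2−9)(2−4)(2−5)(2−10) = (−7)·(−2)·(−3)·(−8) = 336 ≡ 6, so v_4 = 6^{−1} = 2 (mod 11).
  i = 5 (α = 10): (10−9)(10−4)(10−5)(10−2) = 1·6·5·8 = 240 ≡ 9, so v_5 = 9^{−1} = 5 (mod 11).
  v = [4, 2, 9, 2, 5].
Step 2: syndromes of r = [0, 6, 4, 7, 10] (all sums mod 11).
  S_0 = Σ v_i r_i = 4·0 + 2·6 + 9·4 + 2·7 + 5·10 = 112 ≡ 2.
  S_1 = Σ v_i α_i r_i = 4·9·0 + 2·4·6 + 9·5·4 + 2·2·7 + 5·10·10 = 756 ≡ 8.
  α_i^2 mod 11 = [4, 5, 3, 4, 1].
  S_2 = Σ v_i α_i^2 r_i = 4·4·0 + 2·5·6 + 9·3·4 + 2·4·7 + 5·1·10 = 274 ≡ 10.
  S = (2, 8, 10) ≠ 0, so r is not a codeword (an error is present).
Step 3: locate the error. For a single error e at position i, S_ℓ = v_i·e·α_i^ℓ, so α_err = S_1/S_0.
  S_0^{−1} = 2^{−1} = 6 (mod 11), so α_err = 8·6 = 48 ≡ 4 = α_2. Error position i = 2.
  Consistency check: S_2/S_1 = 10·7 = 70 ≡ 4 = α_err ✓ (single-error assumption holds).
Step 4: error magnitude e = S_0/v_2 = S_0·∏_{j≠2}(α_2 − α_j) = 2·6 = 12 ≡ 1 (mod 11).
Step 5: correct position 2: c_2 = r_2 − e = 6 − 1 ≡ 5 (mod 11). Hence c = [0, 5, 4, 7, 10].
  Check: interpolating c through the α_i gives m(x) = 9 + 10·x (degree < 2) with m(α_i) = c_i for every i, so c is indeed a codeword.


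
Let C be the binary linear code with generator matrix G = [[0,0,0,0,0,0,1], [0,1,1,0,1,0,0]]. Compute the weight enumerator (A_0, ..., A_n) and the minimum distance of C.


Weight distribution: A_0 = 1, A_1 = 1, A_3 = 1, A_4 = 1. Minimum distance d = 1.

Enumerate all 2^2 = 4 messages m ∈ F_2^2.
For each, compute codeword c = mG in F_2^7, then tally its weight.
  m = 00 → c = 0000000, weight = 0.
  m = 10 → c = 0000001, weight = 1.
  m = 01 → c = 0110100, weight = 3.
  m = 11 → c = 0110101, weight = 4.
Tally weights:
  weight 0: 1 codewords.
  weight 1: 1 codewords.
  weight 3: 1 codewords.
  weight 4: 1 codewords.
Minimum distance d = smallest w > 0 with A_w > 0 = 1.
Sanity: Σ A_w = 4 = 2^2 = 4 ✓.


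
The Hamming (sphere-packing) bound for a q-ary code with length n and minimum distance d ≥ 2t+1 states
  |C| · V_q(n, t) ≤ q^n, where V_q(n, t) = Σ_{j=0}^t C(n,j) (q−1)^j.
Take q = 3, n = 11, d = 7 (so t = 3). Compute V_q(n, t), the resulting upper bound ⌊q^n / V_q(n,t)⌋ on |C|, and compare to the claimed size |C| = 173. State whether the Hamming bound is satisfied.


V_q(n, t) = 1563, q^n = 177147, Hamming bound = 113, |C| = 173 > bound (violated).

Step 1: Compute V_q(n, t) = Σ_{j=0}^3 C(n, j) (q−1)^j.
  j = 0: C(11,0)·(2)^0 = 1·1 = 1.
  j = 1: C(11,1)·(2)^1 = 11·2 = 22.
  j = 2: C(11,2)·(2)^2 = 55·4 = 220.
  j = 3: C(11,3)·(2)^3 = 165·8 = 1320.
  V_q(n, t) = 1 + 22 + 220 + 1320 = 1563.
Step 2: q^n = 3^11 = 177147.
Step 3: Hamming bound ⌊q^n / V_q(n,t)⌋ = ⌊177147/1563⌋ = 113.
Step 4: Compare |C| = 173 to 113: violated.
The claimed |C| lies above the Hamming bound, so no 3-ary code of length 11 with d ≥ 7 can have 173 codewords.


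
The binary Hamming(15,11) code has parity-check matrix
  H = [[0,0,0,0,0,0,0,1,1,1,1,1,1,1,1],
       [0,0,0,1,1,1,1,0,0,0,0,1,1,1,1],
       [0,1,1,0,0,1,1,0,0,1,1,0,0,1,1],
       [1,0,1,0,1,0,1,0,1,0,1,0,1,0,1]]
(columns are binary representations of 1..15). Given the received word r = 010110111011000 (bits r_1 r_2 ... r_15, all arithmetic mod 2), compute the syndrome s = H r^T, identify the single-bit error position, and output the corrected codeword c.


s = (0, 0, 1, 0)^T, error position = 2, corrected codeword c = 000110111011000

Compute s = H r^T mod 2 one row at a time:
  s_1 = 1 + 1 + 0 + 1 + 1 + 0 + 0 + 0 = 4 ≡ 0 (mod 2).
  s_2 = 1 + 1 + 0 + 1 + 1 + 0 + 0 + 0 = 4 ≡ 0 (mod 2).
  s_3 = 1 + 0 + 0 + 1 + 0 + 1 + 0 + 0 = 3 ≡ 1 (mod 2).
  s_4 = 0 + 0 + 1 + 1 + 1 + 1 + 0 + 0 = 4 ≡ 0 (mod 2).
s = (0, 0, 1, 0)^T — this equals column 2 of H (binary 0010), so error is at position 2.
Correct: flip bit 2 of r = 010110111011000 to get c = 000110111011000.


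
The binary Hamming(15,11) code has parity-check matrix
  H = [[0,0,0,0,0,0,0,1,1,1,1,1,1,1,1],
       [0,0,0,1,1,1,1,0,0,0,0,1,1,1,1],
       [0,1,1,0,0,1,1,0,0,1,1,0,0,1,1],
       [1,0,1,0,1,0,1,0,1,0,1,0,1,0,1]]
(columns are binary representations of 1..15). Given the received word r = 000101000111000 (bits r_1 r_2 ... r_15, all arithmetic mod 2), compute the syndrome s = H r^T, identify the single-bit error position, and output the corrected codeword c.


s = (1, 1, 1, 1)^T, error position = 15, corrected codeword c = 000101000111001

Compute s = H r^T mod 2 one row at a time:
  s_1 = 0 + 0 + 1 + 1 + 1 + 0 + 0 + 0 = 3 ≡ 1 (mod 2).
  s_2 = 1 + 0 + 1 + 0 + 1 + 0 + 0 + 0 = 3 ≡ 1 (mod 2).
  s_3 = 0 + 0 + 1 + 0 + 1 + 1 + 0 + 0 = 3 ≡ 1 (mod 2).
  s_4 = 0 + 0 + 0 + 0 + 0 + 1 + 0 + 0 = 1 ≡ 1 (mod 2).
s = (1, 1, 1, 1)^T — this equals column 15 of H (binary 1111), so error is at position 15.
Correct: flip bit 15 of r = 000101000111000 to get c = 000101000111001.


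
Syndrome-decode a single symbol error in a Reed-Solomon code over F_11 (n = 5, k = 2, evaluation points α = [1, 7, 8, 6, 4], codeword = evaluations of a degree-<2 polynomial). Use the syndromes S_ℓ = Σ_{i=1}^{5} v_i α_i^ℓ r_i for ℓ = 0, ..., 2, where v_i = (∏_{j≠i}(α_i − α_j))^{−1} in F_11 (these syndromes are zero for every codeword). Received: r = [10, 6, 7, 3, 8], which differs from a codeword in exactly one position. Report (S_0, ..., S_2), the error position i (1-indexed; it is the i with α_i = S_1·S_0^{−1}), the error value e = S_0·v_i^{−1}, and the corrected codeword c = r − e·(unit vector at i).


S = (9, 6, 4), error at position 3, error magnitude e = 9, c = [10, 6, 9, 3, 8].

Step 1: column multipliers v_i = (∏_{j≠i}(α_i − α_j))^{−1} mod 11.
  i = 1 (α = 1): (1−7)(1−8)(1−6)(1−4) = (−6)·(−7)·(−5)·(−3) = 630 ≡ 3, so v_1 = 3^{−1} = 4 (mod 11).
  i = 2 (α = 7): (7−1)(7−8)(7−6)(7−4) = 6·(−1)·1·3 = −18 ≡ 4, so v_2 = 4^{−1} = 3 (mod 11).
  i = 3 (α = 8): (8−1)(8−7)(8−6)(8−4) = 7·1·2·4 = 56 ≡ 1, so v_3 = 1^{−1} = 1 (mod 11).
  i = 4 (α = 6): (6−1)(6−7)(6−8)(6−4) = 5·(−1)·(−2)·2 = 20 ≡ 9, so v_4 = 9^{−1} = 5 (mod 11).
  i = 5 (α = 4): (4−1)(4−7)(4−8)(4−6) = 3·(−3)·(−4)·(−2) = −72 ≡ 5, so v_5 = 5^{−1} = 9 (mod 11).
  v = [4, 3, 1, 5, 9].
Step 2: syndromes of r = [10, 6, 7, 3, 8] (all sums mod 11).
  S_0 = Σ v_i r_i = 4·10 + 3·6 + 1·7 + 5·3 + 9·8 = 152 ≡ 9.
  S_1 = Σ v_i α_i r_i = 4·1·10 + 3·7·6 + 1·8·7 + 5·6·3 + 9·4·8 = 600 ≡ 6.
  α_i^2 mod 11 = [1, 5, 9, 3, 5].
  S_2 = Σ v_i α_i^2 r_i = 4·1·10 + 3·5·6 + 1·9·7 + 5·3·3 + 9·5·8 = 598 ≡ 4.
  S = (9, 6, 4) ≠ 0, so r is not a codeword (an error is present).
Step 3: locate the error. For a single error e at position i, S_ℓ = v_i·e·α_i^ℓ, so α_err = S_1/S_0.
  S_0^{−1} = 9^{−1} = 5 (mod 11), so α_err = 6·5 = 30 ≡ 8 = α_3. Error position i = 3.
  Consistency check: S_2/S_1 = 4·2 = 8 ≡ 8 = α_err ✓ (single-error assumption holds).
Step 4: error magnitude e = S_0/v_3 = S_0·∏_{j≠3}(α_3 − α_j) = 9·1 = 9 ≡ 9 (mod 11).
Step 5: correct position 3: c_3 = r_3 − e = 7 − 9 ≡ 9 (mod 11). Hence c = [10, 6, 9, 3, 8].
  Check: interpolating c through the α_i gives m(x) = 7 + 3·x (degree < 2) with m(α_i) = c_i for every i, so c is indeed a codeword.


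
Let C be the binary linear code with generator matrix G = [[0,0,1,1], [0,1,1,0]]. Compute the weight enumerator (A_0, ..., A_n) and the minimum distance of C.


Weight distribution: A_0 = 1, A_2 = 3. Minimum distance d = 2.

Enumerate all 2^2 = 4 messages m ∈ F_2^2.
For each, compute codeword c = mG in F_2^4, then tally its weight.
  m = 00 → c = 0000, weight = 0.
  m = 10 → c = 0011, weight = 2.
  m = 01 → c = 0110, weight = 2.
  m = 11 → c = 0101, weight = 2.
Tally weights:
  weight 0: 1 codewords.
  weight 2: 3 codewords.
Minimum distance d = smallest w > 0 with A_w > 0 = 2.
Sanity: Σ A_w = 4 = 2^2 = 4 ✓.


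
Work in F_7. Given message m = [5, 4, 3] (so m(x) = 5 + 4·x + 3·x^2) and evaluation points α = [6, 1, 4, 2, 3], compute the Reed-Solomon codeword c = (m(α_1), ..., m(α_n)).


c = [4, 5, 6, 4, 2]

Message polynomial: m(x) = 5 + 4·x + 3·x^2 (mod 7).
For each evaluation point α_i, compute m(α_i) mod 7:
  α_1 = 6: Horner steps 3 → 1 → 4, so m(6) = 4.
  α_2 = 1: Horner steps 3 → 0 → 5, so m(1) = 5.
  α_3 = 4: Horner steps 3 → 2 → 6, so m(4) = 6.
  α_4 = 2: Horner steps 3 → 3 → 4, so m(2) = 4.
  α_5 = 3: Horner steps 3 → 6 → 2, so m(3) = 2.
Codeword c = [4, 5, 6, 4, 2] ∈ F_7^5.


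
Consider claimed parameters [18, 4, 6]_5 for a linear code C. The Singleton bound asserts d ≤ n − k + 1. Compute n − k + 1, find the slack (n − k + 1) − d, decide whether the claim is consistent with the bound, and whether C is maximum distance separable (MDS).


Singleton RHS = n − k + 1 = 15, slack = 9, bound satisfied, not MDS.

Singleton bound: d ≤ n − k + 1.
Here n = 18, k = 4, so n − k + 1 = 15.
Given d = 6, check d ≤ 15: YES.
Slack = (n − k + 1) − d = 9.
The code is NOT MDS (slack = 9 > 0).
Description: the claimed parameters are [18, 4, 6]_5; such a code would be non-MDS.


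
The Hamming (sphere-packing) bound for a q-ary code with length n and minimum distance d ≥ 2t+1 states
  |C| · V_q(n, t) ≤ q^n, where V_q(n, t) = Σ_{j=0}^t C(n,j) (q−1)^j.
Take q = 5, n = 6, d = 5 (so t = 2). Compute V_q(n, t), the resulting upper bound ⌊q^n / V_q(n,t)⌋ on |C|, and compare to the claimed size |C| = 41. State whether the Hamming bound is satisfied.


V_q(n, t) = 265, q^n = 15625, Hamming bound = 58, |C| = 41 ≤ bound (satisfied).

Step 1: Compute V_q(n, t) = Σ_{j=0}^2 C(n, j) (q−1)^j.
  j = 0: C(6,0)·(4)^0 = 1·1 = 1.
  j = 1: C(6,1)·(4)^1 = 6·4 = 24.
  j = 2: C(6,2)·(4)^2 = 15·16 = 240.
  V_q(n, t) = 1 + 24 + 240 = 265.
Step 2: q^n = 5^6 = 15625.
Step 3: Hamming bound ⌊q^n / V_q(n,t)⌋ = ⌊15625/265⌋ = 58.
Step 4: Compare |C| = 41 to 58: satisfied.
The claimed |C| lies below the Hamming bound.


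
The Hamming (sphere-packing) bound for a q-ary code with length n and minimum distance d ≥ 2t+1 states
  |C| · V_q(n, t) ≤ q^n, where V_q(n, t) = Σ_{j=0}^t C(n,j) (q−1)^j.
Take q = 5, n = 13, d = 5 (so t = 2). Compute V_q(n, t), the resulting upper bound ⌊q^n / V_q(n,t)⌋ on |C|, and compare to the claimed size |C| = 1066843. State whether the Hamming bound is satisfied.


V_q(n, t) = 1301, q^n = 1220703125, Hamming bound = 938280, |C| = 1066843 > bound (violated).

Step 1: Compute V_q(n, t) = Σ_{j=0}^2 C(n, j) (q−1)^j.
  j = 0: C(13,0)·(4)^0 = 1·1 = 1.
  j = 1: C(13,1)·(4)^1 = 13·4 = 52.
  j = 2: C(13,2)·(4)^2 = 78·16 = 1248.
  V_q(n, t) = 1 + 52 + 1248 = 1301.
Step 2: q^n = 5^13 = 1220703125.
Step 3: Hamming bound ⌊q^n / V_q(n,t)⌋ = ⌊1220703125/1301⌋ = 938280.
Step 4: Compare |C| = 1066843 to 938280: violated.
The claimed |C| lies above the Hamming bound, so no 5-ary code of length 13 with d ≥ 5 can have 1066843 codewords.


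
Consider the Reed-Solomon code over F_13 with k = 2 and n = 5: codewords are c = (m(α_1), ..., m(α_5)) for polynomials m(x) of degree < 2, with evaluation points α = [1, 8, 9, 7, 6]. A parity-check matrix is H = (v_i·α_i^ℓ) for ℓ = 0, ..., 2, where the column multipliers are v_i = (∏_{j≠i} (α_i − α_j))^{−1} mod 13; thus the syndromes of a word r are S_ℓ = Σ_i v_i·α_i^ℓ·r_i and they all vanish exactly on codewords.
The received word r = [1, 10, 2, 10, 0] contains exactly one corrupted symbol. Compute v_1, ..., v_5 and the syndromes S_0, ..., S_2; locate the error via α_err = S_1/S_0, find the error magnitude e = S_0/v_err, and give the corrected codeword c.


S = (8, 4, 2), error at position 4, error magnitude e = 5, c = [1, 10, 2, 5, 0].

Step 1: column multipliers v_i = (∏_{j≠i}(α_i − α_j))^{−1} mod 13.
  i = 1 (α = 1): (1−8)(1−9)(1−7)(1−6) = (−7)·(−8)·(−6)·(−5) = 1680 ≡ 3, so v_1 = 3^{−1} = 9 (mod 13).
  i = 2 (α = 8): (8−1)(8−9)(8−7)(8−6) = 7·(−1)·1·2 = −14 ≡ 12, so v_2 = 12^{−1} = 12 (mod 13).
  i = 3 (α = 9): (9−1)(9−8)(9−7)(9−6) = 8·1·2·3 = 48 ≡ 9, so v_3 = 9^{−1} = 3 (mod 13).
  i = 4 (α = 7): (7−1)(7−8)(7−9)(7−6) = 6·(−1)·(−2)·1 = 12 ≡ 12, so v_4 = 12^{−1} = 12 (mod 13).
  i = 5 (α = 6): (6−1)(6−8)(6−9)(6−7) = 5·(−2)·(−3)·(−1) = −30 ≡ 9, so v_5 = 9^{−1} = 3 (mod 13).
  v = [9, 12, 3, 12, 3].
Step 2: syndromes of r = [1, 10, 2, 10, 0] (all sums mod 13).
  S_0 = Σ v_i r_i = 9·1 + 12·10 + 3·2 + 12·10 + 3·0 = 255 ≡ 8.
  S_1 = Σ v_i α_i r_i = 9·1·1 + 12·8·10 + 3·9·2 + 12·7·10 + 3·6·0 = 1863 ≡ 4.
  α_i^2 mod 13 = [1, 12, 3, 10, 10].
  S_2 = Σ v_i α_i^2 r_i = 9·1·1 + 12·12·10 + 3·3·2 + 12·10·10 + 3·10·0 = 2667 ≡ 2.
  S = (8, 4, 2) ≠ 0, so r is not a codeword (an error is present).
Step 3: locate the error. For a single error e at position i, S_ℓ = v_i·e·α_i^ℓ, so α_err = S_1/S_0.
  S_0^{−1} = 8^{−1} = 5 (mod 13), so α_err = 4·5 = 20 ≡ 7 = α_4. Error position i = 4.
  Consistency check: S_2/S_1 = 2·10 = 20 ≡ 7 = α_err ✓ (single-error assumption holds).
Step 4: error magnitude e = S_0/v_4 = S_0·∏_{j≠4}(α_4 − α_j) = 8·12 = 96 ≡ 5 (mod 13).
Step 5: correct position 4: c_4 = r_4 − e = 10 − 5 ≡ 5 (mod 13). Hence c = [1, 10, 2, 5, 0].
  Check: interpolating c through the α_i gives m(x) = 9 + 5·x (degree < 2) with m(α_i) = c_i for every i, so c is indeed a codeword.


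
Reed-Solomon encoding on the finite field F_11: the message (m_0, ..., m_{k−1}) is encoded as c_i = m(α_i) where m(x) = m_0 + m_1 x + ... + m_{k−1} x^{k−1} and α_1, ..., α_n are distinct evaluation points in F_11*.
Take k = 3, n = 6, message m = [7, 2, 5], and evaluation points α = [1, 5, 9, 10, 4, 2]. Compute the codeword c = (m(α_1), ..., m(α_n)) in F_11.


c = [3, 10, 1, 10, 7, 9]

Message polynomial: m(x) = 7 + 2·x + 5·x^2 (mod 11).
For each evaluation point α_i, compute m(α_i) mod 11:
  α_1 = 1: Horner steps 5 → 7 → 3, so m(1) = 3.
  α_2 = 5: Horner steps 5 → 5 → 10, so m(5) = 10.
  α_3 = 9: Horner steps 5 → 3 → 1, so m(9) = 1.
  α_4 = 10: Horner steps 5 → 8 → 10, so m(10) = 10.
  α_5 = 4: Horner steps 5 → 0 → 7, so m(4) = 7.
  α_6 = 2: Horner steps 5 → 1 → 9, so m(2) = 9.
Codeword c = [3, 10, 1, 10, 7, 9] ∈ F_11^6.


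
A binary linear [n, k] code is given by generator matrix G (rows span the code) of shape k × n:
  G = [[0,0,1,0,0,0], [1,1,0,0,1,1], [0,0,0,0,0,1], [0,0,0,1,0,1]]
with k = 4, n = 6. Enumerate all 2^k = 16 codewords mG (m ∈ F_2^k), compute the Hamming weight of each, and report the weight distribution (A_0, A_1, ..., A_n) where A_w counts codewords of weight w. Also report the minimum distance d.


Weight distribution: A_0 = 1, A_1 = 3, A_2 = 3, A_3 = 2, A_4 = 3, A_5 = 3, A_6 = 1. Minimum distance d = 1.

Enumerate all 2^4 = 16 messages m ∈ F_2^4.
For each, compute codeword c = mG in F_2^6, then tally its weight.
  m = 0000 → c = 000000, weight = 0.
  m = 1000 → c = 001000, weight = 1.
  m = 0100 → c = 110011, weight = 4.
  m = 1100 → c = 111011, weight = 5.
  m = 0010 → c = 000001, weight = 1.
  m = 1010 → c = 001001, weight = 2.
  m = 0110 → c = 110010, weight = 3.
  m = 1110 → c = 111010, weight = 4.
  m = 0001 → c = 000101, weight = 2.
  m = 1001 → c = 001101, weight = 3.
  m = 0101 → c = 110110, weight = 4.
  m = 1101 → c = 111110, weight = 5.
  m = 0011 → c = 000100, weight = 1.
  m = 1011 → c = 001100, weight = 2.
  m = 0111 → c = 110111, weight = 5.
  m = 1111 → c = 111111, weight = 6.
Tally weights:
  weight 0: 1 codewords.
  weight 1: 3 codewords.
  weight 2: 3 codewords.
  weight 3: 2 codewords.
  weight 4: 3 codewords.
  weight 5: 3 codewords.
  weight 6: 1 codewords.
Minimum distance d = smallest w > 0 with A_w > 0 = 1.
Sanity: Σ A_w = 16 = 2^4 = 16 ✓.


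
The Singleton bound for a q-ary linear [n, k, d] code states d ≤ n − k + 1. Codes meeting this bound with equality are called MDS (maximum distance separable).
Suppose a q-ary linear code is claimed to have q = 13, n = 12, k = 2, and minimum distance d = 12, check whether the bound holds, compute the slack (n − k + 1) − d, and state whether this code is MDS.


Singleton RHS = n − k + 1 = 11, slack = -1, bound violated (no such code; not MDS).

Singleton bound: d ≤ n − k + 1.
Here n = 12, k = 2, so n − k + 1 = 11.
Given d = 12, check d ≤ 11: NO.
Slack = (n − k + 1) − d = -1.
The slack is negative: d = 12 exceeds n − k + 1 = 11 by 1, so the Singleton bound is violated and no linear [12, 2, 12]_13 code can exist. In particular it is not MDS (MDS requires d = n − k + 1 exactly).
Description: the claimed parameters are [12, 2, 12]_13; such a code would be impossible (violates the Singleton bound).


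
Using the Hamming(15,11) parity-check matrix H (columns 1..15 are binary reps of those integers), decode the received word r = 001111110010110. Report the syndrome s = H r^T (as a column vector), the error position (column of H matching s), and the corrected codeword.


s = (0, 0, 1, 1)^T, error position = 3, corrected codeword c = 000111110010110

Compute s = H r^T mod 2 one row at a time:
  s_1 = 1 + 0 + 0 + 1 + 0 + 1 + 1 + 0 = 4 ≡ 0 (mod 2).
  s_2 = 1 + 1 + 1 + 1 + 0 + 1 + 1 + 0 = 6 ≡ 0 (mod 2).
  s_3 = 0 + 1 + 1 + 1 + 0 + 1 + 1 + 0 = 5 ≡ 1 (mod 2).
  s_4 = 0 + 1 + 1 + 1 + 0 + 1 + 1 + 0 = 5 ≡ 1 (mod 2).
s = (0, 0, 1, 1)^T — this equals column 3 of H (binary 0011), so error is at position 3.
Correct: flip bit 3 of r = 001111110010110 to get c = 000111110010110.


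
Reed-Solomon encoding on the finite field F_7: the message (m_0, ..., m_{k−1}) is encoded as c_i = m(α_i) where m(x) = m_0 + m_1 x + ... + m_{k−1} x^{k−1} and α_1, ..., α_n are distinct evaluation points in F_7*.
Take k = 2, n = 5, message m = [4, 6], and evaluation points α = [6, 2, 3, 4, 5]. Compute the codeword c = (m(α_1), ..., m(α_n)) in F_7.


c = [5, 2, 1, 0, 6]

Message polynomial: m(x) = 4 + 6·x (mod 7).
For each evaluation point α_i, compute m(α_i) mod 7:
  α_1 = 6: Horner steps 6 → 5, so m(6) = 5.
  α_2 = 2: Horner steps 6 → 2, so m(2) = 2.
  α_3 = 3: Horner steps 6 → 1, so m(3) = 1.
  α_4 = 4: Horner steps 6 → 0, so m(4) = 0.
  α_5 = 5: Horner steps 6 → 6, so m(5) = 6.
Codeword c = [5, 2, 1, 0, 6] ∈ F_7^5.


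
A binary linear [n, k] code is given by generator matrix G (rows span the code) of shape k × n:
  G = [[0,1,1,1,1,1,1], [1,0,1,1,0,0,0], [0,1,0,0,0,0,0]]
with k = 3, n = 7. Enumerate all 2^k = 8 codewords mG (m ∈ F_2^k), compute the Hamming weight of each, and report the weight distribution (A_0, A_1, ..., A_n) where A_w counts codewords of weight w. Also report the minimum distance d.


Weight distribution: A_0 = 1, A_1 = 1, A_3 = 1, A_4 = 2, A_5 = 2, A_6 = 1. Minimum distance d = 1.

Enumerate all 2^3 = 8 messages m ∈ F_2^3.
For each, compute codeword c = mG in F_2^7, then tally its weight.
  m = 000 → c = 0000000, weight = 0.
  m = 100 → c = 0111111, weight = 6.
  m = 010 → c = 1011000, weight = 3.
  m = 110 → c = 1100111, weight = 5.
  m = 001 → c = 0100000, weight = 1.
  m = 101 → c = 0011111, weight = 5.
  m = 011 → c = 1111000, weight = 4.
  m = 111 → c = 1000111, weight = 4.
Tally weights:
  weight 0: 1 codewords.
  weight 1: 1 codewords.
  weight 3: 1 codewords.
  weight 4: 2 codewords.
  weight 5: 2 codewords.
  weight 6: 1 codewords.
Minimum distance d = smallest w > 0 with A_w > 0 = 1.
Sanity: Σ A_w = 8 = 2^3 = 8 ✓.


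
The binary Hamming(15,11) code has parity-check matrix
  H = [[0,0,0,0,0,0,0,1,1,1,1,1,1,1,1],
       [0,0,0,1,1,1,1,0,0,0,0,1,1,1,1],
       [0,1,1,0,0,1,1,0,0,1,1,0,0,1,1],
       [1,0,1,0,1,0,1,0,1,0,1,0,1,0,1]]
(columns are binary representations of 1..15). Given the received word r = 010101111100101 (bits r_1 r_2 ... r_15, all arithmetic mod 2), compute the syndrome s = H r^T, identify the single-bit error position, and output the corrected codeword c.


s = (1, 1, 1, 0)^T, error position = 14, corrected codeword c = 010101111100111

Compute s = H r^T mod 2 one row at a time:
  s_1 = 1 + 1 + 1 + 0 + 0 + 1 + 0 + 1 = 5 ≡ 1 (mod 2).
  s_2 = 1 + 0 + 1 + 1 + 0 + 1 + 0 + 1 = 5 ≡ 1 (mod 2).
  s_3 = 1 + 0 + 1 + 1 + 1 + 0 + 0 + 1 = 5 ≡ 1 (mod 2).
  s_4 = 0 + 0 + 0 + 1 + 1 + 0 + 1 + 1 = 4 ≡ 0 (mod 2).
s = (1, 1, 1, 0)^T — this equals column 14 of H (binary 1110), so error is at position 14.
Correct: flip bit 14 of r = 010101111100101 to get c = 010101111100111.


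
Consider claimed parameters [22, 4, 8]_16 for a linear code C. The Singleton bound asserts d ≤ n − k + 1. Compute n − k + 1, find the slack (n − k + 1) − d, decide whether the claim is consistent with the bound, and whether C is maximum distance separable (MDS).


Singleton RHS = n − k + 1 = 19, slack = 11, bound satisfied, not MDS.

Singleton bound: d ≤ n − k + 1.
Here n = 22, k = 4, so n − k + 1 = 19.
Given d = 8, check d ≤ 19: YES.
Slack = (n − k + 1) − d = 11.
The code is NOT MDS (slack = 11 > 0).
Description: the claimed parameters are [22, 4, 8]_16; such a code would be non-MDS.


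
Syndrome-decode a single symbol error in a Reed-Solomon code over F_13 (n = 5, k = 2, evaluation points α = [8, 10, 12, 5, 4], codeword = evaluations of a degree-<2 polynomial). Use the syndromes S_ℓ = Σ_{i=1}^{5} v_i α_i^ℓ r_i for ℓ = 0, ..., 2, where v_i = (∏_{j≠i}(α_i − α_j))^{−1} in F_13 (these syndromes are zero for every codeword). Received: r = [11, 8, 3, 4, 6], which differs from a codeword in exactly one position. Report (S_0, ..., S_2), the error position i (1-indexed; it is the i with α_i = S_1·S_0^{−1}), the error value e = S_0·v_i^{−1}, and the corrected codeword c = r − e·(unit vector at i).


S = (4, 1, 10), error at position 2, error magnitude e = 1, c = [11, 7, 3, 4, 6].

Step 1: column multipliers v_i = (∏_{j≠i}(α_i − α_j))^{−1} mod 13.
  i = 1 (α = 8): (8−10)(8−12)(8−5)(8−4) = (−2)·(−4)·3·4 = 96 ≡ 5, so v_1 = 5^{−1} = 8 (mod 13).
  i = 2 (α = 10): (10−8)(10−12)(10−5)(10−4) = 2·(−2)·5·6 = −120 ≡ 10, so v_2 = 10^{−1} = 4 (mod 13).
  i = 3 (α = 12): (12−8)(12−10)(12−5)(12−4) = 4·2·7·8 = 448 ≡ 6, so v_3 = 6^{−1} = 11 (mod 13).
  i = 4 (α = 5): (5−8)(5−10)(5−12)(5−4) = (−3)·(−5)·(−7)·1 = −105 ≡ 12, so v_4 = 12^{−1} = 12 (mod 13).
  i = 5 (α = 4): (4−8)(4−10)(4−12)(4−5) = (−4)·(−6)·(−8)·(−1) = 192 ≡ 10, so v_5 = 10^{−1} = 4 (mod 13).
  v = [8, 4, 11, 12, 4].
Step 2: syndromes of r = [11, 8, 3, 4, 6] (all sums mod 13).
  S_0 = Σ v_i r_i = 8·11 + 4·8 + 11·3 + 12·4 + 4·6 = 225 ≡ 4.
  S_1 = Σ v_i α_i r_i = 8·8·11 + 4·10·8 + 11·12·3 + 12·5·4 + 4·4·6 = 1756 ≡ 1.
  α_i^2 mod 13 = [12, 9, 1, 12, 3].
  S_2 = Σ v_i α_i^2 r_i = 8·12·11 + 4·9·8 + 11·1·3 + 12·12·4 + 4·3·6 = 2025 ≡ 10.
  S = (4, 1, 10) ≠ 0, so r is not a codeword (an error is present).
Step 3: locate the error. For a single error e at position i, S_ℓ = v_i·e·α_i^ℓ, so α_err = S_1/S_0.
  S_0^{−1} = 4^{−1} = 10 (mod 13), so α_err = 1·10 = 10 ≡ 10 = α_2. Error position i = 2.
  Consistency check: S_2/S_1 = 10·1 = 10 ≡ 10 = α_err ✓ (single-error assumption holds).
Step 4: error magnitude e = S_0/v_2 = S_0·∏_{j≠2}(α_2 − α_j) = 4·10 = 40 ≡ 1 (mod 13).
Step 5: correct position 2: c_2 = r_2 − e = 8 − 1 ≡ 7 (mod 13). Hence c = [11, 7, 3, 4, 6].
  Check: interpolating c through the α_i gives m(x) = 1 + 11·x (degree < 2) with m(α_i) = c_i for every i, so c is indeed a codeword.


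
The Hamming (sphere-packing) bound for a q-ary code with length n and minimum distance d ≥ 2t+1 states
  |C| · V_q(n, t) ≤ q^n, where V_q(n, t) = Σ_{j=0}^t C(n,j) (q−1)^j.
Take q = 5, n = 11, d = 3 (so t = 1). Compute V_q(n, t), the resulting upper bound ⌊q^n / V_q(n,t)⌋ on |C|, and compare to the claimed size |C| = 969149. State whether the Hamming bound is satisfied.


V_q(n, t) = 45, q^n = 48828125, Hamming bound = 1085069, |C| = 969149 ≤ bound (satisfied).

Step 1: Compute V_q(n, t) = Σ_{j=0}^1 C(n, j) (q−1)^j.
  j = 0: C(11,0)·(4)^0 = 1·1 = 1.
  j = 1: C(11,1)·(4)^1 = 11·4 = 44.
  V_q(n, t) = 1 + 44 = 45.
Step 2: q^n = 5^11 = 48828125.
Step 3: Hamming bound ⌊q^n / V_q(n,t)⌋ = ⌊48828125/45⌋ = 1085069.
Step 4: Compare |C| = 969149 to 1085069: satisfied.
The claimed |C| lies below the Hamming bound.


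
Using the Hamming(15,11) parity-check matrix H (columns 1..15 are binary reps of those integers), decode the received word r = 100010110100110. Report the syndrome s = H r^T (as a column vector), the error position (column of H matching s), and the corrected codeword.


s = (0, 0, 1, 0)^T, error position = 2, corrected codeword c = 110010110100110

Compute s = H r^T mod 2 one row at a time:
  s_1 = 1 + 0 + 1 + 0 + 0 + 1 + 1 + 0 = 4 ≡ 0 (mod 2).
  s_2 = 0 + 1 + 0 + 1 + 0 + 1 + 1 + 0 = 4 ≡ 0 (mod 2).
  s_3 = 0 + 0 + 0 + 1 + 1 + 0 + 1 + 0 = 3 ≡ 1 (mod 2).
  s_4 = 1 + 0 + 1 + 1 + 0 + 0 + 1 + 0 = 4 ≡ 0 (mod 2).
s = (0, 0, 1, 0)^T — this equals column 2 of H (binary 0010), so error is at position 2.
Correct: flip bit 2 of r = 100010110100110 to get c = 110010110100110.


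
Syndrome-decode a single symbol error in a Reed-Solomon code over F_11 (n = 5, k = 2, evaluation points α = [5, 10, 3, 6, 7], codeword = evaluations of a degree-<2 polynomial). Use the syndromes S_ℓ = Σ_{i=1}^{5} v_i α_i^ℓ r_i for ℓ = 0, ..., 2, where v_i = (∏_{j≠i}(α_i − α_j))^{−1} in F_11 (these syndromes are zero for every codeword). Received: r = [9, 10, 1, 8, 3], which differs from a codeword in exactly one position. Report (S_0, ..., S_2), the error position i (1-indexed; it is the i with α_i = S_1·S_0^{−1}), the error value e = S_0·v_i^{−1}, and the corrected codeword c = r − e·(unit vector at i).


S = (9, 1, 5), error at position 1, error magnitude e = 7, c = [2, 10, 1, 8, 3].

Step 1: column multipliers v_i = (∏_{j≠i}(α_i − α_j))^{−1} mod 11.
  i = 1 (α = 5): (5−10)(5−3)(5−6)(5−7) = (−5)·2·(−1)·(−2) = −20 ≡ 2, so v_1 = 2^{−1} = 6 (mod 11).
  i = 2 (α = 10): (10−5)(10−3)(10−6)(10−7) = 5·7·4·3 = 420 ≡ 2, so v_2 = 2^{−1} = 6 (mod 11).
  i = 3 (α = 3): (3−5)(3−10)(3−6)(3−7) = (−2)·(−7)·(−3)·(−4) = 168 ≡ 3, so v_3 = 3^{−1} = 4 (mod 11).
  i = 4 (α = 6): (6−5)(6−10)(6−3)(6−7) = 1·(−4)·3·(−1) = 12 ≡ 1, so v_4 = 1^{−1} = 1 (mod 11).
  i = 5 (α = 7): (7−5)(7−10)(7−3)(7−6) = 2·(−3)·4·1 = −24 ≡ 9, so v_5 = 9^{−1} = 5 (mod 11).
  v = [6, 6, 4, 1, 5].
Step 2: syndromes of r = [9, 10, 1, 8, 3] (all sums mod 11).
  S_0 = Σ v_i r_i = 6·9 + 6·10 + 4·1 + 1·8 + 5·3 = 141 ≡ 9.
  S_1 = Σ v_i α_i r_i = 6·5·9 + 6·10·10 + 4·3·1 + 1·6·8 + 5·7·3 = 1035 ≡ 1.
  α_i^2 mod 11 = [3, 1, 9, 3, 5].
  S_2 = Σ v_i α_i^2 r_i = 6·3·9 + 6·1·10 + 4·9·1 + 1·3·8 + 5·5·3 = 357 ≡ 5.
  S = (9, 1, 5) ≠ 0, so r is not a codeword (an error is present).
Step 3: locate the error. For a single error e at position i, S_ℓ = v_i·e·α_i^ℓ, so α_err = S_1/S_0.
  S_0^{−1} = 9^{−1} = 5 (mod 11), so α_err = 1·5 = 5 ≡ 5 = α_1. Error position i = 1.
  Consistency check: S_2/S_1 = 5·1 = 5 ≡ 5 = α_err ✓ (single-error assumption holds).
Step 4: error magnitude e = S_0/v_1 = S_0·∏_{j≠1}(α_1 − α_j) = 9·2 = 18 ≡ 7 (mod 11).
Step 5: correct position 1: c_1 = r_1 − e = 9 − 7 ≡ 2 (mod 11). Hence c = [2, 10, 1, 8, 3].
  Check: interpolating c through the α_i gives m(x) = 5 + 6·x (degree < 2) with m(α_i) = c_i for every i, so c is indeed a codeword.


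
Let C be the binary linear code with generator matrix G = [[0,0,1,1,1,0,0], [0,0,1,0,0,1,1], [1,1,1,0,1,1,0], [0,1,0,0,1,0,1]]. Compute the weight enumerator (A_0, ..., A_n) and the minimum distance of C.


Weight distribution: A_0 = 1, A_1 = 1, A_3 = 4, A_4 = 7, A_5 = 3. Minimum distance d = 1.

Enumerate all 2^4 = 16 messages m ∈ F_2^4.
For each, compute codeword c = mG in F_2^7, then tally its weight.
  m = 0000 → c = 0000000, weight = 0.
  m = 1000 → c = 0011100, weight = 3.
  m = 0100 → c = 0010011, weight = 3.
  m = 1100 → c = 0001111, weight = 4.
  m = 0010 → c = 1110110, weight = 5.
  m = 1010 → c = 1101010, weight = 4.
  m = 0110 → c = 1100101, weight = 4.
  m = 1110 → c = 1111001, weight = 5.
  m = 0001 → c = 0100101, weight = 3.
  m = 1001 → c = 0111001, weight = 4.
  m = 0101 → c = 0110110, weight = 4.
  m = 1101 → c = 0101010, weight = 3.
  m = 0011 → c = 1010011, weight = 4.
  m = 1011 → c = 1001111, weight = 5.
  m = 0111 → c = 1000000, weight = 1.
  m = 1111 → c = 1011100, weight = 4.
Tally weights:
  weight 0: 1 codewords.
  weight 1: 1 codewords.
  weight 3: 4 codewords.
  weight 4: 7 codewords.
  weight 5: 3 codewords.
Minimum distance d = smallest w > 0 with A_w > 0 = 1.
Sanity: Σ A_w = 16 = 2^4 = 16 ✓.


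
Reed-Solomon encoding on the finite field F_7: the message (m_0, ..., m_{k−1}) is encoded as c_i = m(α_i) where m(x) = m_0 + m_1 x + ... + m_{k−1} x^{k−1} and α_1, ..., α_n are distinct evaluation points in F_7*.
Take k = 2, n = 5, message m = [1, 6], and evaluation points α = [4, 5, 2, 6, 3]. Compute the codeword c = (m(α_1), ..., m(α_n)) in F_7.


c = [4, 3, 6, 2, 5]

Message polynomial: m(x) = 1 + 6·x (mod 7).
For each evaluation point α_i, compute m(α_i) mod 7:
  α_1 = 4: Horner steps 6 → 4, so m(4) = 4.
  α_2 = 5: Horner steps 6 → 3, so m(5) = 3.
  α_3 = 2: Horner steps 6 → 6, so m(2) = 6.
  α_4 = 6: Horner steps 6 → 2, so m(6) = 2.
  α_5 = 3: Horner steps 6 → 5, so m(3) = 5.
Codeword c = [4, 3, 6, 2, 5] ∈ F_7^5.


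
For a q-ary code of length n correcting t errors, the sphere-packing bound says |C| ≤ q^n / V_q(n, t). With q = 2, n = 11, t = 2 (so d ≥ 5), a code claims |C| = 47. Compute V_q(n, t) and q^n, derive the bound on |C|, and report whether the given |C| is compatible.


V_q(n, t) = 67, q^n = 2048, Hamming bound = 30, |C| = 47 > bound (violated).

Step 1: Compute V_q(n, t) = Σ_{j=0}^2 C(n, j) (q−1)^j.
  j = 0: C(11,0)·(1)^0 = 1·1 = 1.
  j = 1: C(11,1)·(1)^1 = 11·1 = 11.
  j = 2: C(11,2)·(1)^2 = 55·1 = 55.
  V_q(n, t) = 1 + 11 + 55 = 67.
Step 2: q^n = 2^11 = 2048.
Step 3: Hamming bound ⌊q^n / V_q(n,t)⌋ = ⌊2048/67⌋ = 30.
Step 4: Compare |C| = 47 to 30: violated.
The claimed |C| lies above the Hamming bound, so no 2-ary code of length 11 with d ≥ 5 can have 47 codewords.


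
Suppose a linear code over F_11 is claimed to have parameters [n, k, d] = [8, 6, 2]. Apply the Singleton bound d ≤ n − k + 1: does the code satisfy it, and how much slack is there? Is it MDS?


Singleton RHS = n − k + 1 = 3, slack = 1, bound satisfied, not MDS.

Singleton bound: d ≤ n − k + 1.
Here n = 8, k = 6, so n − k + 1 = 3.
Given d = 2, check d ≤ 3: YES.
Slack = (n − k + 1) − d = 1.
The code is NOT MDS (slack = 1 > 0).
Description: the claimed parameters are [8, 6, 2]_11; such a code would be non-MDS.


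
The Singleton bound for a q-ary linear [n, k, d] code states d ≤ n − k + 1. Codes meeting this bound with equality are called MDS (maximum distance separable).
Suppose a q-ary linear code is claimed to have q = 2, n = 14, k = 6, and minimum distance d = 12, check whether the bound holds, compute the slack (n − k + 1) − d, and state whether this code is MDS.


Singleton RHS = n − k + 1 = 9, slack = -3, bound violated (no such code; not MDS).

Singleton bound: d ≤ n − k + 1.
Here n = 14, k = 6, so n − k + 1 = 9.
Given d = 12, check d ≤ 9: NO.
Slack = (n − k + 1) − d = -3.
The slack is negative: d = 12 exceeds n − k + 1 = 9 by 3, so the Singleton bound is violated and no linear [14, 6, 12]_2 code can exist. In particular it is not MDS (MDS requires d = n − k + 1 exactly).
Description: the claimed parameters are [14, 6, 12]_2; such a code would be impossible (violates the Singleton bound).


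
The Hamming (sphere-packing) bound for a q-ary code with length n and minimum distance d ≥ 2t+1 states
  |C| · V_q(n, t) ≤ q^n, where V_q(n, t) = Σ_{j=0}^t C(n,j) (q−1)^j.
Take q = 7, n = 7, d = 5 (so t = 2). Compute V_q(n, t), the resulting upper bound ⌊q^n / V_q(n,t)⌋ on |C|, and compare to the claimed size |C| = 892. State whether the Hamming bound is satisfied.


V_q(n, t) = 799, q^n = 823543, Hamming bound = 1030, |C| = 892 ≤ bound (satisfied).

Step 1: Compute V_q(n, t) = Σ_{j=0}^2 C(n, j) (q−1)^j.
  j = 0: C(7,0)·(6)^0 = 1·1 = 1.
  j = 1: C(7,1)·(6)^1 = 7·6 = 42.
  j = 2: C(7,2)·(6)^2 = 21·36 = 756.
  V_q(n, t) = 1 + 42 + 756 = 799.
Step 2: q^n = 7^7 = 823543.
Step 3: Hamming bound ⌊q^n / V_q(n,t)⌋ = ⌊823543/799⌋ = 1030.
Step 4: Compare |C| = 892 to 1030: satisfied.
The claimed |C| lies below the Hamming bound.


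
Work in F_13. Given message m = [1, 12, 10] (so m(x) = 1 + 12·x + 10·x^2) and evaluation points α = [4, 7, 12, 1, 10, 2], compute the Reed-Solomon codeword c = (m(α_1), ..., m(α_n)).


c = [1, 3, 12, 10, 3, 0]

Message polynomial: m(x) = 1 + 12·x + 10·x^2 (mod 13).
For each evaluation point α_i, compute m(α_i) mod 13:
  α_1 = 4: Horner steps 10 → 0 → 1, so m(4) = 1.
  α_2 = 7: Horner steps 10 → 4 → 3, so m(7) = 3.
  α_3 = 12: Horner steps 10 → 2 → 12, so m(12) = 12.
  α_4 = 1: Horner steps 10 → 9 → 10, so m(1) = 10.
  α_5 = 10: Horner steps 10 → 8 → 3, so m(10) = 3.
  α_6 = 2: Horner steps 10 → 6 → 0, so m(2) = 0.
Codeword c = [1, 3, 12, 10, 3, 0] ∈ F_13^6.


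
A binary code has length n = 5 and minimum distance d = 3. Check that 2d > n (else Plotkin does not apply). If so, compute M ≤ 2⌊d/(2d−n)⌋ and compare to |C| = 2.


Plotkin bound M ≤ 6; given |C| = 2 ≤ bound (satisfied).

Check applicability: 2d = 6, n = 5.
2d − n = 1 > 0, so Plotkin applies.
Compute d/(2d−n) = 3/1 ≈ 3.0000.
⌊d/(2d−n)⌋ = 3.
Plotkin bound: M ≤ 2·3 = 6.
Given |C| = 2, check: satisfied.
This |C| is below the Plotkin bound.


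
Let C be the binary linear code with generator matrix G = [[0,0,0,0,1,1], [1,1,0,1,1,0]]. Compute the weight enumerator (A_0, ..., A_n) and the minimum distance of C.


Weight distribution: A_0 = 1, A_2 = 1, A_4 = 2. Minimum distance d = 2.

Enumerate all 2^2 = 4 messages m ∈ F_2^2.
For each, compute codeword c = mG in F_2^6, then tally its weight.
  m = 00 → c = 000000, weight = 0.
  m = 10 → c = 000011, weight = 2.
  m = 01 → c = 110110, weight = 4.
  m = 11 → c = 110101, weight = 4.
Tally weights:
  weight 0: 1 codewords.
  weight 2: 1 codewords.
  weight 4: 2 codewords.
Minimum distance d = smallest w > 0 with A_w > 0 = 2.
Sanity: Σ A_w = 4 = 2^2 = 4 ✓.


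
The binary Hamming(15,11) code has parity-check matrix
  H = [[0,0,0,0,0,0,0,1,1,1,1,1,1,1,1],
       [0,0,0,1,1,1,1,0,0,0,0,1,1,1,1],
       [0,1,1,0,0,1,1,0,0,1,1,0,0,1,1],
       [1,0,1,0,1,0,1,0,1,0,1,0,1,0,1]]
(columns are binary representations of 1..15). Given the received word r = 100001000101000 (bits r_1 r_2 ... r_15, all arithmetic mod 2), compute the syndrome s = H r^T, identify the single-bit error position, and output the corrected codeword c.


s = (0, 0, 0, 1)^T, error position = 1, corrected codeword c = 000001000101000

Compute s = H r^T mod 2 one row at a time:
  s_1 = 0 + 0 + 1 + 0 + 1 + 0 + 0 + 0 = 2 ≡ 0 (mod 2).
  s_2 = 0 + 0 + 1 + 0 + 1 + 0 + 0 + 0 = 2 ≡ 0 (mod 2).
  s_3 = 0 + 0 + 1 + 0 + 1 + 0 + 0 + 0 = 2 ≡ 0 (mod 2).
  s_4 = 1 + 0 + 0 + 0 + 0 + 0 + 0 + 0 = 1 ≡ 1 (mod 2).
s = (0, 0, 0, 1)^T — this equals column 1 of H (binary 0001), so error is at position 1.
Correct: flip bit 1 of r = 100001000101000 to get c = 000001000101000.


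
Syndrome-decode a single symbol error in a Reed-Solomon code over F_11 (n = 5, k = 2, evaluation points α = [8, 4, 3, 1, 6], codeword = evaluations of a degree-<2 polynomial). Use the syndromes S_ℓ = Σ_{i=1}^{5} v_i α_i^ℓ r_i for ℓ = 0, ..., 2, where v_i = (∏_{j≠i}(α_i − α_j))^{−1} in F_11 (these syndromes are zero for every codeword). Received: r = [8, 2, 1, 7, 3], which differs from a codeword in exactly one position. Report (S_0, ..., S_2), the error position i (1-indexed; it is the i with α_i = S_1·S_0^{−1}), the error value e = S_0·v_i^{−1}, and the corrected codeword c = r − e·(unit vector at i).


S = (2, 8, 10), error at position 2, error magnitude e = 4, c = [8, 9, 1, 7, 3].

Step 1: column multipliers v_i = (∏_{j≠i}(α_i − α_j))^{−1} mod 11.
  i = 1 (α = 8): (8−4)(8−3)(8−1)(8−6) = 4·5·7·2 = 280 ≡ 5, so v_1 = 5^{−1} = 9 (mod 11).
  i = 2 (α = 4): (4−8)(4−3)(4−1)(4−6) = (−4)·1·3·(−2) = 24 ≡ 2, so v_2 = 2^{−1} = 6 (mod 11).
  i = 3 (α = 3): (3−8)(3−4)(3−1)(3−6) = (−5)·(−1)·2·(−3) = −30 ≡ 3, so v_3 = 3^{−1} = 4 (mod 11).
  i = 4 (α = 1): (1−8)(1−4)(1−3)(1−6) = (−7)·(−3)·(−2)·(−5) = 210 ≡ 1, so v_4 = 1^{−1} = 1 (mod 11).
  i = 5 (α = 6): (6−8)(6−4)(6−3)(6−1) = (−2)·2·3·5 = −60 ≡ 6, so v_5 = 6^{−1} = 2 (mod 11).
  v = [9, 6, 4, 1, 2].
Step 2: syndromes of r = [8, 2, 1, 7, 3] (all sums mod 11).
  S_0 = Σ v_i r_i = 9·8 + 6·2 + 4·1 + 1·7 + 2·3 = 101 ≡ 2.
  S_1 = Σ v_i α_i r_i = 9·8·8 + 6·4·2 + 4·3·1 + 1·1·7 + 2·6·3 = 679 ≡ 8.
  α_i^2 mod 11 = [9, 5, 9, 1, 3].
  S_2 = Σ v_i α_i^2 r_i = 9·9·8 + 6·5·2 + 4·9·1 + 1·1·7 + 2·3·3 = 769 ≡ 10.
  S = (2, 8, 10) ≠ 0, so r is not a codeword (an error is present).
Step 3: locate the error. For a single error e at position i, S_ℓ = v_i·e·α_i^ℓ, so α_err = S_1/S_0.
  S_0^{−1} = 2^{−1} = 6 (mod 11), so α_err = 8·6 = 48 ≡ 4 = α_2. Error position i = 2.
  Consistency check: S_2/S_1 = 10·7 = 70 ≡ 4 = α_err ✓ (single-error assumption holds).
Step 4: error magnitude e = S_0/v_2 = S_0·∏_{j≠2}(α_2 − α_j) = 2·2 = 4 ≡ 4 (mod 11).
Step 5: correct position 2: c_2 = r_2 − e = 2 − 4 ≡ 9 (mod 11). Hence c = [8, 9, 1, 7, 3].
  Check: interpolating c through the α_i gives m(x) = 10 + 8·x (degree < 2) with m(α_i) = c_i for every i, so c is indeed a codeword.


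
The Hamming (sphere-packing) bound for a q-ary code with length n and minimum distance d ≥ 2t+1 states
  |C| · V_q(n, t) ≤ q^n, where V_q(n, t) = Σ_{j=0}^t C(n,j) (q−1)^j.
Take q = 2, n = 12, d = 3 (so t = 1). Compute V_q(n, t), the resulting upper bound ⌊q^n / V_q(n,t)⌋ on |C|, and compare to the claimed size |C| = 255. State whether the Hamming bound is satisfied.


V_q(n, t) = 13, q^n = 4096, Hamming bound = 315, |C| = 255 ≤ bound (satisfied).

Step 1: Compute V_q(n, t) = Σ_{j=0}^1 C(n, j) (q−1)^j.
  j = 0: C(12,0)·(1)^0 = 1·1 = 1.
  j = 1: C(12,1)·(1)^1 = 12·1 = 12.
  V_q(n, t) = 1 + 12 = 13.
Step 2: q^n = 2^12 = 4096.
Step 3: Hamming bound ⌊q^n / V_q(n,t)⌋ = ⌊4096/13⌋ = 315.
Step 4: Compare |C| = 255 to 315: satisfied.
The claimed |C| lies below the Hamming bound.


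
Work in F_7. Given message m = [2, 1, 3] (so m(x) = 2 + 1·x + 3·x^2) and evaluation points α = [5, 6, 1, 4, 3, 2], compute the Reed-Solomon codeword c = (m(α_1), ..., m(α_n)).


c = [5, 4, 6, 5, 4, 2]

Message polynomial: m(x) = 2 + 1·x + 3·x^2 (mod 7).
For each evaluation point α_i, compute m(α_i) mod 7:
  α_1 = 5: Horner steps 3 → 2 → 5, so m(5) = 5.
  α_2 = 6: Horner steps 3 → 5 → 4, so m(6) = 4.
  α_3 = 1: Horner steps 3 → 4 → 6, so m(1) = 6.
  α_4 = 4: Horner steps 3 → 6 → 5, so m(4) = 5.
  α_5 = 3: Horner steps 3 → 3 → 4, so m(3) = 4.
  α_6 = 2: Horner steps 3 → 0 → 2, so m(2) = 2.
Codeword c = [5, 4, 6, 5, 4, 2] ∈ F_7^6.
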